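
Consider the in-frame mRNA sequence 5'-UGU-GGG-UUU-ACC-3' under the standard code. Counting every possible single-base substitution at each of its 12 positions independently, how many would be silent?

Codon 1 (UGU, Cys): 1 synonymous substitution.
Codon 2 (GGG, Gly): 3 synonymous substitutions.
Codon 3 (UUU, Phe): 1 synonymous substitution.
Codon 4 (ACC, Thr): 3 synonymous substitutions.
Total: 1 + 3 + 1 + 3 = 8.

8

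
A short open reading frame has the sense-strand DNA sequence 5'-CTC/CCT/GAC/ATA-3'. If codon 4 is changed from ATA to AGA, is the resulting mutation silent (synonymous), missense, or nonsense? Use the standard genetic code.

Position 11 falls in codon 4: ATA → Ile.
After the substitution the codon is AGA → Arg.
Ile ≠ Arg, so this is a missense mutation.

missense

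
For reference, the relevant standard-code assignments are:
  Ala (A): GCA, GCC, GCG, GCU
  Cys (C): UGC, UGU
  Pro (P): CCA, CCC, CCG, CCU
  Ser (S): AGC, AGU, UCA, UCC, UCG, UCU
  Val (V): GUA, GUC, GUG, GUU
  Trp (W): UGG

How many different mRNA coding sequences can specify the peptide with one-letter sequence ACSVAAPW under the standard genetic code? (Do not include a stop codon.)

12288

Ala: 4 codons.
Cys: 2 codons.
Ser: 6 codons.
Val: 4 codons.
Ala: 4 codons.
Ala: 4 codons.
Pro: 4 codons.
Trp: 1 codon.
4 × 2 × 6 × 4 × 4 × 4 × 4 × 1 = 12288.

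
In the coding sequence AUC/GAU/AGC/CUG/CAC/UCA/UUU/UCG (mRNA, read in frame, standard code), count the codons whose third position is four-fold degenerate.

Codon 1 AUC (Ile): third position 3-fold.
Codon 2 GAU (Asp): third position 2-fold.
Codon 3 AGC (Ser): third position 2-fold.
Codon 4 CUG (Leu): third position 4-fold.
Codon 5 CAC (His): third position 2-fold.
Codon 6 UCA (Ser): third position 4-fold.
Codon 7 UUU (Phe): third position 2-fold.
Codon 8 UCG (Ser): third position 4-fold.
Four-fold degenerate third positions: 3.

3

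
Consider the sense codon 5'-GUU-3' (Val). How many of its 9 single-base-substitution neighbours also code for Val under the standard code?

Position 1: none → 0 synonymous.
Position 2: none → 0 synonymous.
Position 3: GUC, GUA, GUG → 3 synonymous.
Total: 0 + 0 + 3 = 3.

3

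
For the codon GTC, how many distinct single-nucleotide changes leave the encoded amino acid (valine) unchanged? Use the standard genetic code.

3

Position 1: none → 0 synonymous.
Position 2: none → 0 synonymous.
Position 3: GTT, GTA, GTG → 3 synonymous.
Total: 0 + 0 + 3 = 3.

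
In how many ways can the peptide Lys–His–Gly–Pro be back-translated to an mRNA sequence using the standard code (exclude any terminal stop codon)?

64

Lys: 2 codons.
His: 2 codons.
Gly: 4 codons.
Pro: 4 codons.
2 × 2 × 4 × 4 = 64.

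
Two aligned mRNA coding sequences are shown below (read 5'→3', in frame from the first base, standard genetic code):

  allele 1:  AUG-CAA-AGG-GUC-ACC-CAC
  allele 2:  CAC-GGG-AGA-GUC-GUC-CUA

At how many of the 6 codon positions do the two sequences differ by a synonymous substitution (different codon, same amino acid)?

Codon 1: AUG Met / CAC His — nonsynonymous.
Codon 2: CAA Gln / GGG Gly — nonsynonymous.
Codon 3: AGG Arg / AGA Arg — synonymous.
Codon 4: GUC Val / GUC Val — identical.
Codon 5: ACC Thr / GUC Val — nonsynonymous.
Codon 6: CAC His / CUA Leu — nonsynonymous.
Synonymous differences: 1.

1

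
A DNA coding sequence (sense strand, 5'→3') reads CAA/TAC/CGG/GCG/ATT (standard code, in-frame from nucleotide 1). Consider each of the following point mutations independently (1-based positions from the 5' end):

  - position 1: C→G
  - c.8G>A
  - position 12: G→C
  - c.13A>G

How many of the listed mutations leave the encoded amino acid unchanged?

1

Codon 1: CAA (Gln) → GAA (Glu) — missense.
Codon 3: CGG (Arg) → CAG (Gln) — missense.
Codon 4: GCG (Ala) → GCC (Ala) — synonymous.
Codon 5: ATT (Ile) → GTT (Val) — missense.
Synonymous: 1 of 4.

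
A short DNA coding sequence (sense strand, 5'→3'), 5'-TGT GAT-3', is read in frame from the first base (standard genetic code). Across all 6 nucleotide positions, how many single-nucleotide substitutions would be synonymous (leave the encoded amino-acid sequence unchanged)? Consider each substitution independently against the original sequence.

2

Codon 1 (TGT, Cys): 1 synonymous substitution.
Codon 2 (GAT, Asp): 1 synonymous substitution.
Total: 1 + 1 = 2.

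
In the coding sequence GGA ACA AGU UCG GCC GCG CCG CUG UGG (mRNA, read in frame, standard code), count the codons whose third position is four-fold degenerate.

Codon 1 GGA (Gly): third position 4-fold.
Codon 2 ACA (Thr): third position 4-fold.
Codon 3 AGU (Ser): third position 2-fold.
Codon 4 UCG (Ser): third position 4-fold.
Codon 5 GCC (Ala): third position 4-fold.
Codon 6 GCG (Ala): third position 4-fold.
Codon 7 CCG (Pro): third position 4-fold.
Codon 8 CUG (Leu): third position 4-fold.
Codon 9 UGG (Trp): third position 1-fold.
Four-fold degenerate third positions: 7.

7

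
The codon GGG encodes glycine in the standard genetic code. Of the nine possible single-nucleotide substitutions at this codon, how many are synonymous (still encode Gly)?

3

Position 1: none → 0 synonymous.
Position 2: none → 0 synonymous.
Position 3: GGT, GGC, GGA → 3 synonymous.
Total: 0 + 0 + 3 = 3.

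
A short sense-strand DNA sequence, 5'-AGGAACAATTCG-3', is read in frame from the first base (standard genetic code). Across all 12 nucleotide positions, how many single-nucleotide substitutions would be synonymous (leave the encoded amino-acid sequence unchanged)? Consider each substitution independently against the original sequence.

7

Codon 1 (AGG, Arg): 2 synonymous substitutions.
Codon 2 (AAC, Asn): 1 synonymous substitution.
Codon 3 (AAT, Asn): 1 synonymous substitution.
Codon 4 (TCG, Ser): 3 synonymous substitutions.
Total: 2 + 1 + 1 + 3 = 7.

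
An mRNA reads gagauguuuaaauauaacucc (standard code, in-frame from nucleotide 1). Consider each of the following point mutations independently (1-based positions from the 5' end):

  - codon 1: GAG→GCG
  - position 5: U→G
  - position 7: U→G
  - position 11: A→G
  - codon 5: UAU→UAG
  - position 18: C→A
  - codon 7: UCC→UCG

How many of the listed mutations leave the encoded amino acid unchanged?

1

Codon 1: GAG (Glu) → GCG (Ala) — missense.
Codon 2: AUG (Met) → AGG (Arg) — missense.
Codon 3: UUU (Phe) → GUU (Val) — missense.
Codon 4: AAA (Lys) → AGA (Arg) — missense.
Codon 5: UAU (Tyr) → UAG (Stop) — nonsense.
Codon 6: AAC (Asn) → AAA (Lys) — missense.
Codon 7: UCC (Ser) → UCG (Ser) — synonymous.
Synonymous: 1 of 7.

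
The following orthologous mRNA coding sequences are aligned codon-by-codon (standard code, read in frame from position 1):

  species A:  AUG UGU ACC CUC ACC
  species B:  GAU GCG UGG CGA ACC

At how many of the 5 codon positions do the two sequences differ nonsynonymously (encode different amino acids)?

4

Codon 1: AUG Met / GAU Asp — nonsynonymous.
Codon 2: UGU Cys / GCG Ala — nonsynonymous.
Codon 3: ACC Thr / UGG Trp — nonsynonymous.
Codon 4: CUC Leu / CGA Arg — nonsynonymous.
Codon 5: ACC Thr / ACC Thr — identical.
Nonsynonymous differences: 4.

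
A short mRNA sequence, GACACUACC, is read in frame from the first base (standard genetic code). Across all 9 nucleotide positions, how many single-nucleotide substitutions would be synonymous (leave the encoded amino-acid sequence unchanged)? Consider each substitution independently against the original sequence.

7

Codon 1 (GAC, Asp): 1 synonymous substitution.
Codon 2 (ACU, Thr): 3 synonymous substitutions.
Codon 3 (ACC, Thr): 3 synonymous substitutions.
Total: 1 + 3 + 3 = 7.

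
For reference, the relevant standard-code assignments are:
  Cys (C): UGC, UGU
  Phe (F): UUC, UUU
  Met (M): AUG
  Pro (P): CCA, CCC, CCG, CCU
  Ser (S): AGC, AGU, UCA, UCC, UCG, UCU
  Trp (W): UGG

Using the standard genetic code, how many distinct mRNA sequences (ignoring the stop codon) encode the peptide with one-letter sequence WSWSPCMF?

Trp: 1 codon.
Ser: 6 codons.
Trp: 1 codon.
Ser: 6 codons.
Pro: 4 codons.
Cys: 2 codons.
Met: 1 codon.
Phe: 2 codons.
1 × 6 × 1 × 6 × 4 × 2 × 1 × 2 = 576.

576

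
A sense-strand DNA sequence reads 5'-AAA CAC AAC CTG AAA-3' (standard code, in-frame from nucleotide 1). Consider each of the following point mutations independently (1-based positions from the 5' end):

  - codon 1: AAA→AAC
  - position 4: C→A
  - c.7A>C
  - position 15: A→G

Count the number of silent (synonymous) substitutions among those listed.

1

Codon 1: AAA (Lys) → AAC (Asn) — missense.
Codon 2: CAC (His) → AAC (Asn) — missense.
Codon 3: AAC (Asn) → CAC (His) — missense.
Codon 5: AAA (Lys) → AAG (Lys) — synonymous.
Synonymous: 1 of 4.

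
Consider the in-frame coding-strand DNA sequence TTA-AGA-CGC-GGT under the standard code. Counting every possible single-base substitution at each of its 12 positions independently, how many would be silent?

Codon 1 (TTA, Leu): 2 synonymous substitutions.
Codon 2 (AGA, Arg): 2 synonymous substitutions.
Codon 3 (CGC, Arg): 3 synonymous substitutions.
Codon 4 (GGT, Gly): 3 synonymous substitutions.
Total: 2 + 2 + 3 + 3 = 10.

10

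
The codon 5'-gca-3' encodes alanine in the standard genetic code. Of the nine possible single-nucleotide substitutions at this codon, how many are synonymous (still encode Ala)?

3

Position 1: none → 0 synonymous.
Position 2: none → 0 synonymous.
Position 3: GCU, GCC, GCG → 3 synonymous.
Total: 0 + 0 + 3 = 3.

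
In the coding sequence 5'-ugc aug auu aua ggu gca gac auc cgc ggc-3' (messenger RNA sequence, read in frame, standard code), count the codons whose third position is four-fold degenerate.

4

Codon 1 UGC (Cys): third position 2-fold.
Codon 2 AUG (Met): third position 1-fold.
Codon 3 AUU (Ile): third position 3-fold.
Codon 4 AUA (Ile): third position 3-fold.
Codon 5 GGU (Gly): third position 4-fold.
Codon 6 GCA (Ala): third position 4-fold.
Codon 7 GAC (Asp): third position 2-fold.
Codon 8 AUC (Ile): third position 3-fold.
Codon 9 CGC (Arg): third position 4-fold.
Codon 10 GGC (Gly): third position 4-fold.
Four-fold degenerate third positions: 4.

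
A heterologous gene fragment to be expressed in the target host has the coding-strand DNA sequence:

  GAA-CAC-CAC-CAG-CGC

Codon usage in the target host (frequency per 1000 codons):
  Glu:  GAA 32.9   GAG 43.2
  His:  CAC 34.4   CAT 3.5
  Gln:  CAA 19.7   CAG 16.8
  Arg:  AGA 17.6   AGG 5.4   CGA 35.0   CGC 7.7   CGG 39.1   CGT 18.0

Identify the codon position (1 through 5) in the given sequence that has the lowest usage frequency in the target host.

Codon 1 GAA (Glu): 32.9 per 1000.
Codon 2 CAC (His): 34.4 per 1000.
Codon 3 CAC (His): 34.4 per 1000.
Codon 4 CAG (Gln): 16.8 per 1000.
Codon 5 CGC (Arg): 7.7 per 1000.
Lowest frequency is 7.7 at codon 5.

5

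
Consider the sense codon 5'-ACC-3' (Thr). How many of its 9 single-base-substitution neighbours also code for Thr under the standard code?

Position 1: none → 0 synonymous.
Position 2: none → 0 synonymous.
Position 3: ACU, ACA, ACG → 3 synonymous.
Total: 0 + 0 + 3 = 3.

3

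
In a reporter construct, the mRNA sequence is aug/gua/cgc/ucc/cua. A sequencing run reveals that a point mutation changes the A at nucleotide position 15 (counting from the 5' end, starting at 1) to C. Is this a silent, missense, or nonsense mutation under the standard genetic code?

silent

Position 15 falls in codon 5: CUA → Leu.
After the substitution the codon is CUC → Leu.
Both encode Leu, so the change is synonymous.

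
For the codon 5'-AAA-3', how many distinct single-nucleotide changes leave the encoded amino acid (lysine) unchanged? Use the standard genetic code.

1

Position 1: none → 0 synonymous.
Position 2: none → 0 synonymous.
Position 3: AAG → 1 synonymous.
Total: 0 + 0 + 1 = 1.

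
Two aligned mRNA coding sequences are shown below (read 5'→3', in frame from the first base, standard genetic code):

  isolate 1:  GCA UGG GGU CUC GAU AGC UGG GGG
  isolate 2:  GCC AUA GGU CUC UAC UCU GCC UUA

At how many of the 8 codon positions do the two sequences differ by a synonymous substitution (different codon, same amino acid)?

Codon 1: GCA Ala / GCC Ala — synonymous.
Codon 2: UGG Trp / AUA Ile — nonsynonymous.
Codon 3: GGU Gly / GGU Gly — identical.
Codon 4: CUC Leu / CUC Leu — identical.
Codon 5: GAU Asp / UAC Tyr — nonsynonymous.
Codon 6: AGC Ser / UCU Ser — synonymous.
Codon 7: UGG Trp / GCC Ala — nonsynonymous.
Codon 8: GGG Gly / UUA Leu — nonsynonymous.
Synonymous differences: 2.

2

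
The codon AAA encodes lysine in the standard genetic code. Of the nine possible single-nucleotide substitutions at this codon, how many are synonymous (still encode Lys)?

Position 1: none → 0 synonymous.
Position 2: none → 0 synonymous.
Position 3: AAG → 1 synonymous.
Total: 0 + 0 + 1 = 1.

1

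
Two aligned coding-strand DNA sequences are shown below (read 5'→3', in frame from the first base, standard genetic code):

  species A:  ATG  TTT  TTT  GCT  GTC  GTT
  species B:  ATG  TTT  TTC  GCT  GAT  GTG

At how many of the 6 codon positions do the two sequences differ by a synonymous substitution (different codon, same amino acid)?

Codon 1: ATG Met / ATG Met — identical.
Codon 2: TTT Phe / TTT Phe — identical.
Codon 3: TTT Phe / TTC Phe — synonymous.
Codon 4: GCT Ala / GCT Ala — identical.
Codon 5: GTC Val / GAT Asp — nonsynonymous.
Codon 6: GTT Val / GTG Val — synonymous.
Synonymous differences: 2.

2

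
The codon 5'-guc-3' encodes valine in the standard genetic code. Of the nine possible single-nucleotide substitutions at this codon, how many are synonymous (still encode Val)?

Position 1: none → 0 synonymous.
Position 2: none → 0 synonymous.
Position 3: GUU, GUA, GUG → 3 synonymous.
Total: 0 + 0 + 3 = 3.

3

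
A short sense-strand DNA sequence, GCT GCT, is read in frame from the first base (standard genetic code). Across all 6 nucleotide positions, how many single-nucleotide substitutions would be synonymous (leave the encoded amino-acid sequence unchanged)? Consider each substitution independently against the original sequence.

6

Codon 1 (GCT, Ala): 3 synonymous substitutions.
Codon 2 (GCT, Ala): 3 synonymous substitutions.
Total: 3 + 3 = 6.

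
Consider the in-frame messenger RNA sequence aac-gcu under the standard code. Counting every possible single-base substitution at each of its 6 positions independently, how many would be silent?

Codon 1 (AAC, Asn): 1 synonymous substitution.
Codon 2 (GCU, Ala): 3 synonymous substitutions.
Total: 1 + 3 = 4.

4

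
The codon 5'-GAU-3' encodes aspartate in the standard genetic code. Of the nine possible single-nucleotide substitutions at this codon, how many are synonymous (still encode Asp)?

Position 1: none → 0 synonymous.
Position 2: none → 0 synonymous.
Position 3: GAC → 1 synonymous.
Total: 0 + 0 + 1 = 1.

1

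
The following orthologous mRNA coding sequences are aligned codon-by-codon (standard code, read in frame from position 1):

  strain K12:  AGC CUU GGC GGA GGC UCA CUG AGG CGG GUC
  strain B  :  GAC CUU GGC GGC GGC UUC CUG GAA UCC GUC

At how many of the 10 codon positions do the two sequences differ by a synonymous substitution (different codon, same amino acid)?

1

Codon 1: AGC Ser / GAC Asp — nonsynonymous.
Codon 2: CUU Leu / CUU Leu — identical.
Codon 3: GGC Gly / GGC Gly — identical.
Codon 4: GGA Gly / GGC Gly — synonymous.
Codon 5: GGC Gly / GGC Gly — identical.
Codon 6: UCA Ser / UUC Phe — nonsynonymous.
Codon 7: CUG Leu / CUG Leu — identical.
Codon 8: AGG Arg / GAA Glu — nonsynonymous.
Codon 9: CGG Arg / UCC Ser — nonsynonymous.
Codon 10: GUC Val / GUC Val — identical.
Synonymous differences: 1.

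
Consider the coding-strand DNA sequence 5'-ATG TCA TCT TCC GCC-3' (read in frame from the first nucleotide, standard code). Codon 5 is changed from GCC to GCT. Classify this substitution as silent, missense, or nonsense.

Position 15 falls in codon 5: GCC → Ala.
After the substitution the codon is GCT → Ala.
Both encode Ala, so the change is synonymous.

silent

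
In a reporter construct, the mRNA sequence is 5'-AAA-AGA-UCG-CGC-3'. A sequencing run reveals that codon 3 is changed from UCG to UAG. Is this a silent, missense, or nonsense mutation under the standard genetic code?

Position 8 falls in codon 3: UCG → Ser.
After the substitution the codon is UAG → Stop.
The new codon is a stop codon, so this is a nonsense mutation.

nonsense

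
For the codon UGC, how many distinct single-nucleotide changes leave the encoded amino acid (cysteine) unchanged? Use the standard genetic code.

Position 1: none → 0 synonymous.
Position 2: none → 0 synonymous.
Position 3: UGU → 1 synonymous.
Total: 0 + 0 + 1 = 1.

1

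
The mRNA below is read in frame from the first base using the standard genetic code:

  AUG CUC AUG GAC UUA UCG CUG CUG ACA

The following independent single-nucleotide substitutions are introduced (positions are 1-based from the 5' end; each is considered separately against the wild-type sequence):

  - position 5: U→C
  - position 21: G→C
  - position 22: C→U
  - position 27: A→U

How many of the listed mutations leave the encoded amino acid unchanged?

Codon 2: CUC (Leu) → CCC (Pro) — missense.
Codon 7: CUG (Leu) → CUC (Leu) — synonymous.
Codon 8: CUG (Leu) → UUG (Leu) — synonymous.
Codon 9: ACA (Thr) → ACU (Thr) — synonymous.
Synonymous: 3 of 4.

3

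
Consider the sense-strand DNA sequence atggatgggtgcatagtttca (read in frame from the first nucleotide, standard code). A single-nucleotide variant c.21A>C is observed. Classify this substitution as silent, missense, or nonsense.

silent

Position 21 falls in codon 7: TCA → Ser.
After the substitution the codon is TCC → Ser.
Both encode Ser, so the change is synonymous.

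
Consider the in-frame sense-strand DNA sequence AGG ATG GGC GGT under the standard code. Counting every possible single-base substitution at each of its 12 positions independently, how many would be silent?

8

Codon 1 (AGG, Arg): 2 synonymous substitutions.
Codon 2 (ATG, Met): 0 synonymous substitutions.
Codon 3 (GGC, Gly): 3 synonymous substitutions.
Codon 4 (GGT, Gly): 3 synonymous substitutions.
Total: 2 + 0 + 3 + 3 = 8.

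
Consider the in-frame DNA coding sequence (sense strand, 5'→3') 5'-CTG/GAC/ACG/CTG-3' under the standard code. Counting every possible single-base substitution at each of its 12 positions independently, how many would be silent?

12

Codon 1 (CTG, Leu): 4 synonymous substitutions.
Codon 2 (GAC, Asp): 1 synonymous substitution.
Codon 3 (ACG, Thr): 3 synonymous substitutions.
Codon 4 (CTG, Leu): 4 synonymous substitutions.
Total: 4 + 1 + 3 + 4 = 12.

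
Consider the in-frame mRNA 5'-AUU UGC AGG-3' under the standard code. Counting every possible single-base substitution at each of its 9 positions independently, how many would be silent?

Codon 1 (AUU, Ile): 2 synonymous substitutions.
Codon 2 (UGC, Cys): 1 synonymous substitution.
Codon 3 (AGG, Arg): 2 synonymous substitutions.
Total: 2 + 1 + 2 = 5.

5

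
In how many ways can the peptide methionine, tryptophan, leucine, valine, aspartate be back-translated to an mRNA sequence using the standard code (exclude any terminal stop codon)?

Met: 1 codon.
Trp: 1 codon.
Leu: 6 codons.
Val: 4 codons.
Asp: 2 codons.
1 × 1 × 6 × 4 × 2 = 48.

48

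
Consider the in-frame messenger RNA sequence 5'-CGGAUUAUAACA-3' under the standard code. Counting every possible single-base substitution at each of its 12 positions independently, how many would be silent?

11

Codon 1 (CGG, Arg): 4 synonymous substitutions.
Codon 2 (AUU, Ile): 2 synonymous substitutions.
Codon 3 (AUA, Ile): 2 synonymous substitutions.
Codon 4 (ACA, Thr): 3 synonymous substitutions.
Total: 4 + 2 + 2 + 3 = 11.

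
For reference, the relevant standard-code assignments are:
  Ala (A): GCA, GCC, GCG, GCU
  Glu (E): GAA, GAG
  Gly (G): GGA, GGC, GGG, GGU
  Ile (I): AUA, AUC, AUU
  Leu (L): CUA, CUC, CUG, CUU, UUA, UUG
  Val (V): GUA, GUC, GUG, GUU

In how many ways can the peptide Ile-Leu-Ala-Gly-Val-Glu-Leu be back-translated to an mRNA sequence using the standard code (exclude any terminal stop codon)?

Ile: 3 codons.
Leu: 6 codons.
Ala: 4 codons.
Gly: 4 codons.
Val: 4 codons.
Glu: 2 codons.
Leu: 6 codons.
3 × 6 × 4 × 4 × 4 × 2 × 6 = 13824.

13824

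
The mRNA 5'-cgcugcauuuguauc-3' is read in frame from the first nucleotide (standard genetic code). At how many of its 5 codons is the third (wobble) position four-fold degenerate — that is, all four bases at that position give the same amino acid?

1

Codon 1 CGC (Arg): third position 4-fold.
Codon 2 UGC (Cys): third position 2-fold.
Codon 3 AUU (Ile): third position 3-fold.
Codon 4 UGU (Cys): third position 2-fold.
Codon 5 AUC (Ile): third position 3-fold.
Four-fold degenerate third positions: 1.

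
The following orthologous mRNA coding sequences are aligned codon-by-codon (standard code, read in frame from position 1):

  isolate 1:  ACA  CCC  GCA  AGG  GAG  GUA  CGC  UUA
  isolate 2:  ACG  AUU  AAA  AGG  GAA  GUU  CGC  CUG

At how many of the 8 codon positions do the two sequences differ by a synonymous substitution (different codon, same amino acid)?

4

Codon 1: ACA Thr / ACG Thr — synonymous.
Codon 2: CCC Pro / AUU Ile — nonsynonymous.
Codon 3: GCA Ala / AAA Lys — nonsynonymous.
Codon 4: AGG Arg / AGG Arg — identical.
Codon 5: GAG Glu / GAA Glu — synonymous.
Codon 6: GUA Val / GUU Val — synonymous.
Codon 7: CGC Arg / CGC Arg — identical.
Codon 8: UUA Leu / CUG Leu — synonymous.
Synonymous differences: 4.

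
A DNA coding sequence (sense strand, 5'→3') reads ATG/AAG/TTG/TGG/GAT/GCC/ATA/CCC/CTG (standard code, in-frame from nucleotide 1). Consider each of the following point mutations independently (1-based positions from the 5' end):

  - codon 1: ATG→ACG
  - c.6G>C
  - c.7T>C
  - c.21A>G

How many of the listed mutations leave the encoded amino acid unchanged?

Codon 1: ATG (Met) → ACG (Thr) — missense.
Codon 2: AAG (Lys) → AAC (Asn) — missense.
Codon 3: TTG (Leu) → CTG (Leu) — synonymous.
Codon 7: ATA (Ile) → ATG (Met) — missense.
Synonymous: 1 of 4.

1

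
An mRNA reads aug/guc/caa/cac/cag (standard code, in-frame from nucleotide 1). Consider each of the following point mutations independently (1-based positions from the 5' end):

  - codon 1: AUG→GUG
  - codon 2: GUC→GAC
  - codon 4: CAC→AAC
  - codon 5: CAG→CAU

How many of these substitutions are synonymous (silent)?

Codon 1: AUG (Met) → GUG (Val) — missense.
Codon 2: GUC (Val) → GAC (Asp) — missense.
Codon 4: CAC (His) → AAC (Asn) — missense.
Codon 5: CAG (Gln) → CAU (His) — missense.
Synonymous: 0 of 4.

0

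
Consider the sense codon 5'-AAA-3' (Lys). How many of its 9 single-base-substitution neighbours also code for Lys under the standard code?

1

Position 1: none → 0 synonymous.
Position 2: none → 0 synonymous.
Position 3: AAG → 1 synonymous.
Total: 0 + 0 + 1 = 1.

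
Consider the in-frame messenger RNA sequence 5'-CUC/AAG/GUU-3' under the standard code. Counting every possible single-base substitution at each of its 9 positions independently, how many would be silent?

Codon 1 (CUC, Leu): 3 synonymous substitutions.
Codon 2 (AAG, Lys): 1 synonymous substitution.
Codon 3 (GUU, Val): 3 synonymous substitutions.
Total: 3 + 1 + 3 = 7.

7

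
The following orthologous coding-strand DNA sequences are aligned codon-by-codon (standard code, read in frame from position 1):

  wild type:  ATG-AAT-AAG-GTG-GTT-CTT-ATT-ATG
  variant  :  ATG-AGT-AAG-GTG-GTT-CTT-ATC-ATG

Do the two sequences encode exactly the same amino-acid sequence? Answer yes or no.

no

Codon 1: ATG Met / ATG Met — identical.
Codon 2: AAT Asn / AGT Ser — nonsynonymous.
Codon 3: AAG Lys / AAG Lys — identical.
Codon 4: GTG Val / GTG Val — identical.
Codon 5: GTT Val / GTT Val — identical.
Codon 6: CTT Leu / CTT Leu — identical.
Codon 7: ATT Ile / ATC Ile — synonymous.
Codon 8: ATG Met / ATG Met — identical.
Nonsynonymous differences: 1 → different protein.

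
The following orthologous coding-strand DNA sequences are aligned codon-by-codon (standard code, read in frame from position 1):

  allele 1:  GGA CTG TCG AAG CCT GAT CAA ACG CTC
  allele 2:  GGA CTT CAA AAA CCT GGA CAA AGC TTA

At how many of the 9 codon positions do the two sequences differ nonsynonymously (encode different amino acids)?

Codon 1: GGA Gly / GGA Gly — identical.
Codon 2: CTG Leu / CTT Leu — synonymous.
Codon 3: TCG Ser / CAA Gln — nonsynonymous.
Codon 4: AAG Lys / AAA Lys — synonymous.
Codon 5: CCT Pro / CCT Pro — identical.
Codon 6: GAT Asp / GGA Gly — nonsynonymous.
Codon 7: CAA Gln / CAA Gln — identical.
Codon 8: ACG Thr / AGC Ser — nonsynonymous.
Codon 9: CTC Leu / TTA Leu — synonymous.
Nonsynonymous differences: 3.

3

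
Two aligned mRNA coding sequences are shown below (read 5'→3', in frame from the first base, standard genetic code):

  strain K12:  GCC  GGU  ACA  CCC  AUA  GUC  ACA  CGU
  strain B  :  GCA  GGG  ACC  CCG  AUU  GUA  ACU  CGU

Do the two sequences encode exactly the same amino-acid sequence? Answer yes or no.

yes

Codon 1: GCC Ala / GCA Ala — synonymous.
Codon 2: GGU Gly / GGG Gly — synonymous.
Codon 3: ACA Thr / ACC Thr — synonymous.
Codon 4: CCC Pro / CCG Pro — synonymous.
Codon 5: AUA Ile / AUU Ile — synonymous.
Codon 6: GUC Val / GUA Val — synonymous.
Codon 7: ACA Thr / ACU Thr — synonymous.
Codon 8: CGU Arg / CGU Arg — identical.
Nonsynonymous differences: 0 → same protein.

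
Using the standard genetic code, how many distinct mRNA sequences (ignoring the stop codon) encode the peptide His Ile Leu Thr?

144

His: 2 codons.
Ile: 3 codons.
Leu: 6 codons.
Thr: 4 codons.
2 × 3 × 6 × 4 = 144.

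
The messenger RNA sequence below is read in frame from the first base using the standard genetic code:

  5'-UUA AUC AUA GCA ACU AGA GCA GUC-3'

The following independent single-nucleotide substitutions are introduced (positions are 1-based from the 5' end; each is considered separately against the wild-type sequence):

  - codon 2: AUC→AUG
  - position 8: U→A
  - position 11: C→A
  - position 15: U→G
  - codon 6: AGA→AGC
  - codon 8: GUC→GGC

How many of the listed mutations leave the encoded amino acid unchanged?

Codon 2: AUC (Ile) → AUG (Met) — missense.
Codon 3: AUA (Ile) → AAA (Lys) — missense.
Codon 4: GCA (Ala) → GAA (Glu) — missense.
Codon 5: ACU (Thr) → ACG (Thr) — synonymous.
Codon 6: AGA (Arg) → AGC (Ser) — missense.
Codon 8: GUC (Val) → GGC (Gly) — missense.
Synonymous: 1 of 6.

1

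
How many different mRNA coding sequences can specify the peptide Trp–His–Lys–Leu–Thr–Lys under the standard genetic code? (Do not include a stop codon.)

192

Trp: 1 codon.
His: 2 codons.
Lys: 2 codons.
Leu: 6 codons.
Thr: 4 codons.
Lys: 2 codons.
1 × 2 × 2 × 6 × 4 × 2 = 192.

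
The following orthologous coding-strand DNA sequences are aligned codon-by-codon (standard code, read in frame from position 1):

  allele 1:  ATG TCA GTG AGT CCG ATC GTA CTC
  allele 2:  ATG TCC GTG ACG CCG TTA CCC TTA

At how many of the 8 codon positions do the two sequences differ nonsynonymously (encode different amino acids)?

Codon 1: ATG Met / ATG Met — identical.
Codon 2: TCA Ser / TCC Ser — synonymous.
Codon 3: GTG Val / GTG Val — identical.
Codon 4: AGT Ser / ACG Thr — nonsynonymous.
Codon 5: CCG Pro / CCG Pro — identical.
Codon 6: ATC Ile / TTA Leu — nonsynonymous.
Codon 7: GTA Val / CCC Pro — nonsynonymous.
Codon 8: CTC Leu / TTA Leu — synonymous.
Nonsynonymous differences: 3.

3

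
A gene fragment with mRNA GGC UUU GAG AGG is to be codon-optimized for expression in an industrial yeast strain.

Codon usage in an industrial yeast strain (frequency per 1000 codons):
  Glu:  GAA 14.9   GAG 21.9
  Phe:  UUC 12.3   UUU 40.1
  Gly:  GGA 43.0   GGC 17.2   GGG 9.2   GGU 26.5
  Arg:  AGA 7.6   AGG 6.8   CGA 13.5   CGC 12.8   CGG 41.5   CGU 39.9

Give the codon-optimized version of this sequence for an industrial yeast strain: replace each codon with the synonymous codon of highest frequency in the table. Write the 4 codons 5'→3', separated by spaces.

GGA UUU GAG CGG

Codon 1 (Gly): best is GGA at 43.0.
Codon 2 (Phe): best is UUU at 40.1.
Codon 3 (Glu): best is GAG at 21.9.
Codon 4 (Arg): best is CGG at 41.5.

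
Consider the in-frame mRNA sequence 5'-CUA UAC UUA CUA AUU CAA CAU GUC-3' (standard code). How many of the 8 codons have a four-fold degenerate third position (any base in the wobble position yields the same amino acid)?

3

Codon 1 CUA (Leu): third position 4-fold.
Codon 2 UAC (Tyr): third position 2-fold.
Codon 3 UUA (Leu): third position 2-fold.
Codon 4 CUA (Leu): third position 4-fold.
Codon 5 AUU (Ile): third position 3-fold.
Codon 6 CAA (Gln): third position 2-fold.
Codon 7 CAU (His): third position 2-fold.
Codon 8 GUC (Val): third position 4-fold.
Four-fold degenerate third positions: 3.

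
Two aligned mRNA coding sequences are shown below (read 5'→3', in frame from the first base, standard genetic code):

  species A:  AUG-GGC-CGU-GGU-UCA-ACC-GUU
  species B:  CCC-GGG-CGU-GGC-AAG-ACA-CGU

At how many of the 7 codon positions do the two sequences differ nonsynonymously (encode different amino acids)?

Codon 1: AUG Met / CCC Pro — nonsynonymous.
Codon 2: GGC Gly / GGG Gly — synonymous.
Codon 3: CGU Arg / CGU Arg — identical.
Codon 4: GGU Gly / GGC Gly — synonymous.
Codon 5: UCA Ser / AAG Lys — nonsynonymous.
Codon 6: ACC Thr / ACA Thr — synonymous.
Codon 7: GUU Val / CGU Arg — nonsynonymous.
Nonsynonymous differences: 3.

3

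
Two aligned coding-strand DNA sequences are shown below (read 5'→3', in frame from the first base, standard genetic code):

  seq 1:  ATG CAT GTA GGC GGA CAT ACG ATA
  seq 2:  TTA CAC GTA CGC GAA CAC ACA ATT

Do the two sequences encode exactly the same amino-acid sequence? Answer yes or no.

Codon 1: ATG Met / TTA Leu — nonsynonymous.
Codon 2: CAT His / CAC His — synonymous.
Codon 3: GTA Val / GTA Val — identical.
Codon 4: GGC Gly / CGC Arg — nonsynonymous.
Codon 5: GGA Gly / GAA Glu — nonsynonymous.
Codon 6: CAT His / CAC His — synonymous.
Codon 7: ACG Thr / ACA Thr — synonymous.
Codon 8: ATA Ile / ATT Ile — synonymous.
Nonsynonymous differences: 3 → different protein.

no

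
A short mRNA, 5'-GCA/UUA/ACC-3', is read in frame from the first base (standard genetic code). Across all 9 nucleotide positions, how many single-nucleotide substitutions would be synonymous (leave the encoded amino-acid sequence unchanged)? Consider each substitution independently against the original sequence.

8

Codon 1 (GCA, Ala): 3 synonymous substitutions.
Codon 2 (UUA, Leu): 2 synonymous substitutions.
Codon 3 (ACC, Thr): 3 synonymous substitutions.
Total: 3 + 2 + 3 = 8.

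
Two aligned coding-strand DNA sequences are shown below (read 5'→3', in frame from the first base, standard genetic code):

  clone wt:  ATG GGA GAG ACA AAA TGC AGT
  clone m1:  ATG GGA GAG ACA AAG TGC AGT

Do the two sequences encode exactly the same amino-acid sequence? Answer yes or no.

Codon 1: ATG Met / ATG Met — identical.
Codon 2: GGA Gly / GGA Gly — identical.
Codon 3: GAG Glu / GAG Glu — identical.
Codon 4: ACA Thr / ACA Thr — identical.
Codon 5: AAA Lys / AAG Lys — synonymous.
Codon 6: TGC Cys / TGC Cys — identical.
Codon 7: AGT Ser / AGT Ser — identical.
Nonsynonymous differences: 0 → same protein.

yes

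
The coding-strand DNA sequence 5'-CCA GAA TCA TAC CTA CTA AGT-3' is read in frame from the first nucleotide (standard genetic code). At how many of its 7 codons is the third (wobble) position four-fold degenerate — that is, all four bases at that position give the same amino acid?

Codon 1 CCA (Pro): third position 4-fold.
Codon 2 GAA (Glu): third position 2-fold.
Codon 3 TCA (Ser): third position 4-fold.
Codon 4 TAC (Tyr): third position 2-fold.
Codon 5 CTA (Leu): third position 4-fold.
Codon 6 CTA (Leu): third position 4-fold.
Codon 7 AGT (Ser): third position 2-fold.
Four-fold degenerate third positions: 4.

4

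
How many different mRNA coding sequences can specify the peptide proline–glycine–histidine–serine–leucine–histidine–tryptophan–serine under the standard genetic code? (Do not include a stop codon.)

Pro: 4 codons.
Gly: 4 codons.
His: 2 codons.
Ser: 6 codons.
Leu: 6 codons.
His: 2 codons.
Trp: 1 codon.
Ser: 6 codons.
4 × 4 × 2 × 6 × 6 × 2 × 1 × 6 = 13824.

13824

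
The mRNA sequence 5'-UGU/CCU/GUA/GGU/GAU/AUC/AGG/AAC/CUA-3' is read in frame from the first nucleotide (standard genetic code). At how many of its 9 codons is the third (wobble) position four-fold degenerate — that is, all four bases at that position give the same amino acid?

Codon 1 UGU (Cys): third position 2-fold.
Codon 2 CCU (Pro): third position 4-fold.
Codon 3 GUA (Val): third position 4-fold.
Codon 4 GGU (Gly): third position 4-fold.
Codon 5 GAU (Asp): third position 2-fold.
Codon 6 AUC (Ile): third position 3-fold.
Codon 7 AGG (Arg): third position 2-fold.
Codon 8 AAC (Asn): third position 2-fold.
Codon 9 CUA (Leu): third position 4-fold.
Four-fold degenerate third positions: 4.

4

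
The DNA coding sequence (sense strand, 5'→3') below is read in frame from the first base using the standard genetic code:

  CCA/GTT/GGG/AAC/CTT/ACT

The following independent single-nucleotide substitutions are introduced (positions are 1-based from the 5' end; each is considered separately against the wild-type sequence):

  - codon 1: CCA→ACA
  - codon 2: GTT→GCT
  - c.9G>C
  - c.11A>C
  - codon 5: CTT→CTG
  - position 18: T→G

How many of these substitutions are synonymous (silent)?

Codon 1: CCA (Pro) → ACA (Thr) — missense.
Codon 2: GTT (Val) → GCT (Ala) — missense.
Codon 3: GGG (Gly) → GGC (Gly) — synonymous.
Codon 4: AAC (Asn) → ACC (Thr) — missense.
Codon 5: CTT (Leu) → CTG (Leu) — synonymous.
Codon 6: ACT (Thr) → ACG (Thr) — synonymous.
Synonymous: 3 of 6.

3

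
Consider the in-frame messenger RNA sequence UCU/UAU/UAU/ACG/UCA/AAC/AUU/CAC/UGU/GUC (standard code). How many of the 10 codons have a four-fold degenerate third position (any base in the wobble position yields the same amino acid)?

Codon 1 UCU (Ser): third position 4-fold.
Codon 2 UAU (Tyr): third position 2-fold.
Codon 3 UAU (Tyr): third position 2-fold.
Codon 4 ACG (Thr): third position 4-fold.
Codon 5 UCA (Ser): third position 4-fold.
Codon 6 AAC (Asn): third position 2-fold.
Codon 7 AUU (Ile): third position 3-fold.
Codon 8 CAC (His): third position 2-fold.
Codon 9 UGU (Cys): third position 2-fold.
Codon 10 GUC (Val): third position 4-fold.
Four-fold degenerate third positions: 4.

4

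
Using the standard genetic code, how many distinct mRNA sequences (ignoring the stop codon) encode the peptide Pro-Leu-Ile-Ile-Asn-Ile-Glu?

Pro: 4 codons.
Leu: 6 codons.
Ile: 3 codons.
Ile: 3 codons.
Asn: 2 codons.
Ile: 3 codons.
Glu: 2 codons.
4 × 6 × 3 × 3 × 2 × 3 × 2 = 2592.

2592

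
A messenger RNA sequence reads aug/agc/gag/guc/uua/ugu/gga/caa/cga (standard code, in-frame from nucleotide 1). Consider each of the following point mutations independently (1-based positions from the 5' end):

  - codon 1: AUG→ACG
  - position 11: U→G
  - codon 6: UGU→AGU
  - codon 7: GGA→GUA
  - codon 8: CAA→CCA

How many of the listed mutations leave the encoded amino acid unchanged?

0

Codon 1: AUG (Met) → ACG (Thr) — missense.
Codon 4: GUC (Val) → GGC (Gly) — missense.
Codon 6: UGU (Cys) → AGU (Ser) — missense.
Codon 7: GGA (Gly) → GUA (Val) — missense.
Codon 8: CAA (Gln) → CCA (Pro) — missense.
Synonymous: 0 of 5.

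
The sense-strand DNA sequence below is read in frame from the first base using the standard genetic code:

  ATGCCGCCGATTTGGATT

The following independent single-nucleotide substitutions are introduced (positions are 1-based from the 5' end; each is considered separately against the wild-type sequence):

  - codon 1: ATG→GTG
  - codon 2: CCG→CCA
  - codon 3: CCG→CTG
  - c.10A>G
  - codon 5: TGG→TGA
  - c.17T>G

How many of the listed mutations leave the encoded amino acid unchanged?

Codon 1: ATG (Met) → GTG (Val) — missense.
Codon 2: CCG (Pro) → CCA (Pro) — synonymous.
Codon 3: CCG (Pro) → CTG (Leu) — missense.
Codon 4: ATT (Ile) → GTT (Val) — missense.
Codon 5: TGG (Trp) → TGA (Stop) — nonsense.
Codon 6: ATT (Ile) → AGT (Ser) — missense.
Synonymous: 1 of 6.

1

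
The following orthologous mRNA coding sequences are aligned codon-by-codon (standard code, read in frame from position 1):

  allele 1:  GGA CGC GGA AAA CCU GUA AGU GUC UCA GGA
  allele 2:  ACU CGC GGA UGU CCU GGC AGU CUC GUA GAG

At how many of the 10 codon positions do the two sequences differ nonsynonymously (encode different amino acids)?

6

Codon 1: GGA Gly / ACU Thr — nonsynonymous.
Codon 2: CGC Arg / CGC Arg — identical.
Codon 3: GGA Gly / GGA Gly — identical.
Codon 4: AAA Lys / UGU Cys — nonsynonymous.
Codon 5: CCU Pro / CCU Pro — identical.
Codon 6: GUA Val / GGC Gly — nonsynonymous.
Codon 7: AGU Ser / AGU Ser — identical.
Codon 8: GUC Val / CUC Leu — nonsynonymous.
Codon 9: UCA Ser / GUA Val — nonsynonymous.
Codon 10: GGA Gly / GAG Glu — nonsynonymous.
Nonsynonymous differences: 6.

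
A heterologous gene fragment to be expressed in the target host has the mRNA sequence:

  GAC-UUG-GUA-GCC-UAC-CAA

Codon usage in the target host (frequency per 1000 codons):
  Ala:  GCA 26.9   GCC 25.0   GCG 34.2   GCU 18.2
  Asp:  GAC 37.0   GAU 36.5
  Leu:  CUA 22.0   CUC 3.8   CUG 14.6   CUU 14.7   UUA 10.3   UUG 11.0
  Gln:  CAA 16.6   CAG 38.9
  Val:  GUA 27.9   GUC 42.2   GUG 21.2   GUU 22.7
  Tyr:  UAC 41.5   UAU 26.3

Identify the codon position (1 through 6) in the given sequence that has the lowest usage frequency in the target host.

2

Codon 1 GAC (Asp): 37.0 per 1000.
Codon 2 UUG (Leu): 11.0 per 1000.
Codon 3 GUA (Val): 27.9 per 1000.
Codon 4 GCC (Ala): 25.0 per 1000.
Codon 5 UAC (Tyr): 41.5 per 1000.
Codon 6 CAA (Gln): 16.6 per 1000.
Lowest frequency is 11.0 at codon 2.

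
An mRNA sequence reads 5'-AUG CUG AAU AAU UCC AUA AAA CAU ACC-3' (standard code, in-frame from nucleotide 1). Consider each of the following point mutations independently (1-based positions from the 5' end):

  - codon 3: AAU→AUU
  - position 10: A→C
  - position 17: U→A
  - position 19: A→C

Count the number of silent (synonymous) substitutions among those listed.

0

Codon 3: AAU (Asn) → AUU (Ile) — missense.
Codon 4: AAU (Asn) → CAU (His) — missense.
Codon 6: AUA (Ile) → AAA (Lys) — missense.
Codon 7: AAA (Lys) → CAA (Gln) — missense.
Synonymous: 0 of 4.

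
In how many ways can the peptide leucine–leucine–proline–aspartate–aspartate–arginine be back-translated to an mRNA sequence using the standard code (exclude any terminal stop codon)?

Leu: 6 codons.
Leu: 6 codons.
Pro: 4 codons.
Asp: 2 codons.
Asp: 2 codons.
Arg: 6 codons.
6 × 6 × 4 × 2 × 2 × 6 = 3456.

3456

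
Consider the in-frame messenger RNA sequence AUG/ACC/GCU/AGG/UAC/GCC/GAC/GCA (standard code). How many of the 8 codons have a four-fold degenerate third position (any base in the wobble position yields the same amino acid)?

4

Codon 1 AUG (Met): third position 1-fold.
Codon 2 ACC (Thr): third position 4-fold.
Codon 3 GCU (Ala): third position 4-fold.
Codon 4 AGG (Arg): third position 2-fold.
Codon 5 UAC (Tyr): third position 2-fold.
Codon 6 GCC (Ala): third position 4-fold.
Codon 7 GAC (Asp): third position 2-fold.
Codon 8 GCA (Ala): third position 4-fold.
Four-fold degenerate third positions: 4.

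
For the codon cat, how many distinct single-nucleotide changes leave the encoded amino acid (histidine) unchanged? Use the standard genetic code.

Position 1: none → 0 synonymous.
Position 2: none → 0 synonymous.
Position 3: CAC → 1 synonymous.
Total: 0 + 0 + 1 = 1.

1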